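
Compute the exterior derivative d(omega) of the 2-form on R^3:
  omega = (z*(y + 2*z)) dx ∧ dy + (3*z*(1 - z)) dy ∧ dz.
d(omega) = (y + 4*z) dx ∧ dy ∧ dz

For a 2-form omega = sum_{i<j} g_{ij} dx_i ∧ dx_j, the exterior derivative is
  d(omega) = sum_{i<j} d(g_{ij}) ∧ dx_i ∧ dx_j = sum_{i<j, k} (∂g_{ij}/∂x_k) dx_k ∧ dx_i ∧ dx_j.
Expand each term, using dx_k ∧ dx_i ∧ dx_j = sgn(permutation) dx_{(a)} ∧ dx_{(b)} ∧ dx_{(c)} with (a < b < c) sorted:
  d(z*(y + 2*z)) includes (∂/∂z)(z*(y + 2*z)) dz = (y + 4*z) dz, which multiplied by dx ∧ dy gives (y + 4*z) dx ∧ dy ∧ dz
Collecting like 3-forms: d(omega) = (y + 4*z) dx ∧ dy ∧ dz.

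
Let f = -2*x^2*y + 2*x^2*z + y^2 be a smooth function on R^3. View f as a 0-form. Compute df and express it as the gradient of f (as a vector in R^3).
df = (4*x*(-y + z)) dx + (-2*x^2 + 2*y) dy + (2*x^2) dz; grad f = (4*x*(-y + z), -2*x^2 + 2*y, 2*x^2)

For a 0-form f, d f = (∂f/∂x) dx + (∂f/∂y) dy + (∂f/∂z) dz. The components of the vector representation are exactly the entries of grad f in Cartesian coordinates:
  ∂f/∂x = 4*x*(-y + z)
  ∂f/∂y = -2*x^2 + 2*y
  ∂f/∂z = 2*x^2.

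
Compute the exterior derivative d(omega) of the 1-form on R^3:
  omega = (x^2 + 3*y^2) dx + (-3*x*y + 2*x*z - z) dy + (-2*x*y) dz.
d(omega) = (-9*y + 2*z) dx ∧ dy + (-2*y) dx ∧ dz + (1 - 4*x) dy ∧ dz

For a 1-form omega = sum_i f_i dx_i, the exterior derivative is
  d(omega) = sum_{i < j} (∂f_j/∂x_i - ∂f_i/∂x_j) dx_i ∧ dx_j.
  coefficient of dx ∧ dy: ∂f_2/∂x - ∂f_1/∂y = ∂(-3*x*y + 2*x*z - z)/∂x - ∂(x^2 + 3*y^2)/∂y = -9*y + 2*z
  coefficient of dx ∧ dz: ∂f_3/∂x - ∂f_1/∂z = ∂(-2*x*y)/∂x - ∂(x^2 + 3*y^2)/∂z = -2*y
  coefficient of dy ∧ dz: ∂f_3/∂y - ∂f_2/∂z = ∂(-2*x*y)/∂y - ∂(-3*x*y + 2*x*z - z)/∂z = 1 - 4*x
Assembling: d(omega) = (-9*y + 2*z) dx ∧ dy + (-2*y) dx ∧ dz + (1 - 4*x) dy ∧ dz.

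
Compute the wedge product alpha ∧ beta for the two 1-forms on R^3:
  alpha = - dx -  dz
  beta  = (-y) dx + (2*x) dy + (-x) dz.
alpha ∧ beta = (-2*x) dx ∧ dy + (x - y) dx ∧ dz + (2*x) dy ∧ dz

Distribute the wedge, using dx_i ∧ dx_j = -dx_j ∧ dx_i and dx_i ∧ dx_i = 0. For each pair (i, j) with i < j, the coefficient of dx_i ∧ dx_j in alpha ∧ beta is (alpha_i * beta_j - alpha_j * beta_i). Collecting: alpha ∧ beta = (-2*x) dx ∧ dy + (x - y) dx ∧ dz + (2*x) dy ∧ dz.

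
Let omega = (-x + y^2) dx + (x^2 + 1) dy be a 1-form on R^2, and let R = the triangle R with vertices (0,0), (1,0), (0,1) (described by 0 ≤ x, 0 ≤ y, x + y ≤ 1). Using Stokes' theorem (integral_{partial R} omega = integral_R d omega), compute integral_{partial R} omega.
integral_(partial R) omega = 0

Stokes: integral_partial_R omega = integral_R d omega with d omega = (∂Q/∂x - ∂P/∂y) dx ∧ dy.
  ∂Q/∂x = 2*x
  ∂P/∂y = 2*y
  integrand = ∂Q/∂x - ∂P/∂y = 2*x - 2*y.
Integrating over R: integral_0^1 integral_0^{1-x} (2*x - 2*y) dy dx = 0.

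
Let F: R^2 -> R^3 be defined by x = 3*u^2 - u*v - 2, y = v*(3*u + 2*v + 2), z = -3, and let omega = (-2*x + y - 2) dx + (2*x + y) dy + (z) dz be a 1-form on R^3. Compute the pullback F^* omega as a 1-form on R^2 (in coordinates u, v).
F^* omega = (-36*u^3 + 54*u^2*v + 10*u*v^2 + 12*u*v + 12*u + 4*v^3 + 4*v^2 - 14*v) du + (24*u^3 + 22*u^2*v + 12*u^2 + 8*u*v^2 + 6*u*v - 14*u + 8*v^3 + 12*v^2 - 12*v - 8) dv

Using F^*(f dg) = (f ∘ F) d(g ∘ F), substitute each coordinate x_i by F_i(u, v) in f_i, and replace dx_i by d F_i = (∂F_i/∂u) du + (∂F_i/∂v) dv.
  For the x component: f_1(F) = -6*u^2 + 5*u*v + 2*v^2 + 2*v + 2; d F_1 = (6*u - v) du + (-u) dv
  For the y component: f_2(F) = 6*u^2 + u*v + 2*v^2 + 2*v - 4; d F_2 = (3*v) du + (3*u + 4*v + 2) dv
  For the z component: f_3(F) = -3; d F_3 = (0) du + (0) dv
Combining and collecting du, dv coefficients:
  coeff of du: -36*u^3 + 54*u^2*v + 10*u*v^2 + 12*u*v + 12*u + 4*v^3 + 4*v^2 - 14*v
  coeff of dv: 24*u^3 + 22*u^2*v + 12*u^2 + 8*u*v^2 + 6*u*v - 14*u + 8*v^3 + 12*v^2 - 12*v - 8
F^* omega = (-36*u^3 + 54*u^2*v + 10*u*v^2 + 12*u*v + 12*u + 4*v^3 + 4*v^2 - 14*v) du + (24*u^3 + 22*u^2*v + 12*u^2 + 8*u*v^2 + 6*u*v - 14*u + 8*v^3 + 12*v^2 - 12*v - 8) dv.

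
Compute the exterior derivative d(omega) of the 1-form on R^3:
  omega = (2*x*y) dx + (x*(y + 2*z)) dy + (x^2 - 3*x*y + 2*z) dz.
d(omega) = (-2*x + y + 2*z) dx ∧ dy + (2*x - 3*y) dx ∧ dz + (-5*x) dy ∧ dz

For a 1-form omega = sum_i f_i dx_i, the exterior derivative is
  d(omega) = sum_{i < j} (∂f_j/∂x_i - ∂f_i/∂x_j) dx_i ∧ dx_j.
  coefficient of dx ∧ dy: ∂f_2/∂x - ∂f_1/∂y = ∂(x*(y + 2*z))/∂x - ∂(2*x*y)/∂y = -2*x + y + 2*z
  coefficient of dx ∧ dz: ∂f_3/∂x - ∂f_1/∂z = ∂(x^2 - 3*x*y + 2*z)/∂x - ∂(2*x*y)/∂z = 2*x - 3*y
  coefficient of dy ∧ dz: ∂f_3/∂y - ∂f_2/∂z = ∂(x^2 - 3*x*y + 2*z)/∂y - ∂(x*(y + 2*z))/∂z = -5*x
Assembling: d(omega) = (-2*x + y + 2*z) dx ∧ dy + (2*x - 3*y) dx ∧ dz + (-5*x) dy ∧ dz.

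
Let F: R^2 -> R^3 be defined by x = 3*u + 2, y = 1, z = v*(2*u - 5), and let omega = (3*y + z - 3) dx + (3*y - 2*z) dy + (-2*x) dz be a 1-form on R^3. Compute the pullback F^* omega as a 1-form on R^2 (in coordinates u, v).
F^* omega = (v*(-6*u - 23)) du + (-12*u^2 + 22*u + 20) dv

Using F^*(f dg) = (f ∘ F) d(g ∘ F), substitute each coordinate x_i by F_i(u, v) in f_i, and replace dx_i by d F_i = (∂F_i/∂u) du + (∂F_i/∂v) dv.
  For the x component: f_1(F) = v*(2*u - 5); d F_1 = (3) du + (0) dv
  For the y component: f_2(F) = -4*u*v + 10*v + 3; d F_2 = (0) du + (0) dv
  For the z component: f_3(F) = -6*u - 4; d F_3 = (2*v) du + (2*u - 5) dv
Combining and collecting du, dv coefficients:
  coeff of du: v*(-6*u - 23)
  coeff of dv: -12*u^2 + 22*u + 20
F^* omega = (v*(-6*u - 23)) du + (-12*u^2 + 22*u + 20) dv.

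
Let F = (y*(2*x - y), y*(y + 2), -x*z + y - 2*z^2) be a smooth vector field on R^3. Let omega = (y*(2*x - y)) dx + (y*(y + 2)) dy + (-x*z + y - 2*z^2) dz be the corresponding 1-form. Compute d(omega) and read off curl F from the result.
d(omega) = (1) dy ∧ dz + (z) dz ∧ dx + (-2*x + 2*y) dx ∧ dy; curl F = (1, z, -2*x + 2*y)

d omega = sum_{i<j} (∂f_j/∂x_i - ∂f_i/∂x_j) dx_i ∧ dx_j. Under the identification (dy ∧ dz, dz ∧ dx, dx ∧ dy) ↔ (e_x, e_y, e_z), the coefficients are exactly the components of curl F. Compute:
  ∂R/∂y - ∂Q/∂z = (1) - (0) = 1
  ∂P/∂z - ∂R/∂x = (0) - (-z) = z
  ∂Q/∂x - ∂P/∂y = (0) - (2*x - 2*y) = -2*x + 2*y.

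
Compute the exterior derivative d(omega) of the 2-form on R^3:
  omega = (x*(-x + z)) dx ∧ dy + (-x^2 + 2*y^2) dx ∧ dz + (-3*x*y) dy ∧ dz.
d(omega) = (x - 7*y) dx ∧ dy ∧ dz

For a 2-form omega = sum_{i<j} g_{ij} dx_i ∧ dx_j, the exterior derivative is
  d(omega) = sum_{i<j} d(g_{ij}) ∧ dx_i ∧ dx_j = sum_{i<j, k} (∂g_{ij}/∂x_k) dx_k ∧ dx_i ∧ dx_j.
Expand each term, using dx_k ∧ dx_i ∧ dx_j = sgn(permutation) dx_{(a)} ∧ dx_{(b)} ∧ dx_{(c)} with (a < b < c) sorted:
  d(x*(-x + z)) includes (∂/∂z)(x*(-x + z)) dz = (x) dz, which multiplied by dx ∧ dy gives (x) dx ∧ dy ∧ dz
  d(-x^2 + 2*y^2) includes (∂/∂y)(-x^2 + 2*y^2) dy = (4*y) dy, which multiplied by dx ∧ dz gives (-4*y) dx ∧ dy ∧ dz
  d(-3*x*y) includes (∂/∂x)(-3*x*y) dx = (-3*y) dx, which multiplied by dy ∧ dz gives (-3*y) dx ∧ dy ∧ dz
Collecting like 3-forms: d(omega) = (x - 7*y) dx ∧ dy ∧ dz.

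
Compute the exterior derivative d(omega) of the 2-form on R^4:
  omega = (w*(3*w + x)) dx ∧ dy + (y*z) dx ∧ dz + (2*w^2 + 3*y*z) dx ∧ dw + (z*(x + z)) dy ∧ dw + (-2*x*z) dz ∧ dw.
d(omega) = (6*w + x - 2*z) dx ∧ dy ∧ dw + (-z) dx ∧ dy ∧ dz + (-3*y - 2*z) dx ∧ dz ∧ dw + (-x - 2*z) dy ∧ dz ∧ dw

For a 2-form omega = sum_{i<j} g_{ij} dx_i ∧ dx_j, the exterior derivative is
  d(omega) = sum_{i<j} d(g_{ij}) ∧ dx_i ∧ dx_j = sum_{i<j, k} (∂g_{ij}/∂x_k) dx_k ∧ dx_i ∧ dx_j.
Expand each term, using dx_k ∧ dx_i ∧ dx_j = sgn(permutation) dx_{(a)} ∧ dx_{(b)} ∧ dx_{(c)} with (a < b < c) sorted:
  d(w*(3*w + x)) includes (∂/∂w)(w*(3*w + x)) dw = (6*w + x) dw, which multiplied by dx ∧ dy gives (6*w + x) dx ∧ dy ∧ dw
  d(y*z) includes (∂/∂y)(y*z) dy = (z) dy, which multiplied by dx ∧ dz gives (-z) dx ∧ dy ∧ dz
  d(2*w^2 + 3*y*z) includes (∂/∂y)(2*w^2 + 3*y*z) dy = (3*z) dy, which multiplied by dx ∧ dw gives (-3*z) dx ∧ dy ∧ dw
  d(2*w^2 + 3*y*z) includes (∂/∂z)(2*w^2 + 3*y*z) dz = (3*y) dz, which multiplied by dx ∧ dw gives (-3*y) dx ∧ dz ∧ dw
  d(z*(x + z)) includes (∂/∂x)(z*(x + z)) dx = (z) dx, which multiplied by dy ∧ dw gives (z) dx ∧ dy ∧ dw
  d(z*(x + z)) includes (∂/∂z)(z*(x + z)) dz = (x + 2*z) dz, which multiplied by dy ∧ dw gives (-x - 2*z) dy ∧ dz ∧ dw
  d(-2*x*z) includes (∂/∂x)(-2*x*z) dx = (-2*z) dx, which multiplied by dz ∧ dw gives (-2*z) dx ∧ dz ∧ dw
Collecting like 3-forms: d(omega) = (6*w + x - 2*z) dx ∧ dy ∧ dw + (-z) dx ∧ dy ∧ dz + (-3*y - 2*z) dx ∧ dz ∧ dw + (-x - 2*z) dy ∧ dz ∧ dw.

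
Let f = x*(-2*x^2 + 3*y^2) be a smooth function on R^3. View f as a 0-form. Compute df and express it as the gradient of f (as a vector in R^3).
df = (-6*x^2 + 3*y^2) dx + (6*x*y) dy + (0) dz; grad f = (-6*x^2 + 3*y^2, 6*x*y, 0)

For a 0-form f, d f = (∂f/∂x) dx + (∂f/∂y) dy + (∂f/∂z) dz. The components of the vector representation are exactly the entries of grad f in Cartesian coordinates:
  ∂f/∂x = -6*x^2 + 3*y^2
  ∂f/∂y = 6*x*y
  ∂f/∂z = 0.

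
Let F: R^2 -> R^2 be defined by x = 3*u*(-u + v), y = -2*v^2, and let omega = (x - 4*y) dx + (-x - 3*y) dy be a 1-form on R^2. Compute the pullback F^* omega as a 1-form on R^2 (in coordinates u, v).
F^* omega = (18*u^3 - 27*u^2*v - 39*u*v^2 + 24*v^3) du + (-9*u^3 - 3*u^2*v + 36*u*v^2 - 24*v^3) dv

Using F^*(f dg) = (f ∘ F) d(g ∘ F), substitute each coordinate x_i by F_i(u, v) in f_i, and replace dx_i by d F_i = (∂F_i/∂u) du + (∂F_i/∂v) dv.
  For the x component: f_1(F) = -3*u^2 + 3*u*v + 8*v^2; d F_1 = (-6*u + 3*v) du + (3*u) dv
  For the y component: f_2(F) = 3*u^2 - 3*u*v + 6*v^2; d F_2 = (0) du + (-4*v) dv
Combining and collecting du, dv coefficients:
  coeff of du: 18*u^3 - 27*u^2*v - 39*u*v^2 + 24*v^3
  coeff of dv: -9*u^3 - 3*u^2*v + 36*u*v^2 - 24*v^3
F^* omega = (18*u^3 - 27*u^2*v - 39*u*v^2 + 24*v^3) du + (-9*u^3 - 3*u^2*v + 36*u*v^2 - 24*v^3) dv.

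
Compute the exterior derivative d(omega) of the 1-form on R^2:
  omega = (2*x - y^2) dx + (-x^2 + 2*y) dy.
d(omega) = (-2*x + 2*y) dx ∧ dy

For a 1-form omega = sum_i f_i dx_i, the exterior derivative is
  d(omega) = sum_{i < j} (∂f_j/∂x_i - ∂f_i/∂x_j) dx_i ∧ dx_j.
  coefficient of dx ∧ dy: ∂f_2/∂x - ∂f_1/∂y = ∂(-x^2 + 2*y)/∂x - ∂(2*x - y^2)/∂y = -2*x + 2*y
Assembling: d(omega) = (-2*x + 2*y) dx ∧ dy.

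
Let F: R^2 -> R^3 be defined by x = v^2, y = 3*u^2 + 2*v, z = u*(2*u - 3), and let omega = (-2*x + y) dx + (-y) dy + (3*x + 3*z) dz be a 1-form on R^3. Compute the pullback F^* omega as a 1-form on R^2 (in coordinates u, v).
F^* omega = (6*u^3 - 54*u^2 + 12*u*v^2 - 12*u*v + 27*u - 9*v^2) du + (6*u^2*v - 6*u^2 - 4*v^3 + 4*v^2 - 4*v) dv

Using F^*(f dg) = (f ∘ F) d(g ∘ F), substitute each coordinate x_i by F_i(u, v) in f_i, and replace dx_i by d F_i = (∂F_i/∂u) du + (∂F_i/∂v) dv.
  For the x component: f_1(F) = 3*u^2 - 2*v^2 + 2*v; d F_1 = (0) du + (2*v) dv
  For the y component: f_2(F) = -3*u^2 - 2*v; d F_2 = (6*u) du + (2) dv
  For the z component: f_3(F) = 6*u^2 - 9*u + 3*v^2; d F_3 = (4*u - 3) du + (0) dv
Combining and collecting du, dv coefficients:
  coeff of du: 6*u^3 - 54*u^2 + 12*u*v^2 - 12*u*v + 27*u - 9*v^2
  coeff of dv: 6*u^2*v - 6*u^2 - 4*v^3 + 4*v^2 - 4*v
F^* omega = (6*u^3 - 54*u^2 + 12*u*v^2 - 12*u*v + 27*u - 9*v^2) du + (6*u^2*v - 6*u^2 - 4*v^3 + 4*v^2 - 4*v) dv.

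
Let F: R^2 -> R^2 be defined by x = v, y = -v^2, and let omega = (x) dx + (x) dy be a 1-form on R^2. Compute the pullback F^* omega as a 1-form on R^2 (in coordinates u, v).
F^* omega = (v*(1 - 2*v)) dv

Using F^*(f dg) = (f ∘ F) d(g ∘ F), substitute each coordinate x_i by F_i(u, v) in f_i, and replace dx_i by d F_i = (∂F_i/∂u) du + (∂F_i/∂v) dv.
  For the x component: f_1(F) = v; d F_1 = (0) du + (1) dv
  For the y component: f_2(F) = v; d F_2 = (0) du + (-2*v) dv
Combining and collecting du, dv coefficients:
  coeff of du: 0
  coeff of dv: v*(1 - 2*v)
F^* omega = (v*(1 - 2*v)) dv.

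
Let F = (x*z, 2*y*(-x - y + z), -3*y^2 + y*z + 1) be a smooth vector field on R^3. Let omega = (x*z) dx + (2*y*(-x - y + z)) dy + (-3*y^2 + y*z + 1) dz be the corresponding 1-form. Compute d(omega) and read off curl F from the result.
d(omega) = (-8*y + z) dy ∧ dz + (x) dz ∧ dx + (-2*y) dx ∧ dy; curl F = (-8*y + z, x, -2*y)

d omega = sum_{i<j} (∂f_j/∂x_i - ∂f_i/∂x_j) dx_i ∧ dx_j. Under the identification (dy ∧ dz, dz ∧ dx, dx ∧ dy) ↔ (e_x, e_y, e_z), the coefficients are exactly the components of curl F. Compute:
  ∂R/∂y - ∂Q/∂z = (-6*y + z) - (2*y) = -8*y + z
  ∂P/∂z - ∂R/∂x = (x) - (0) = x
  ∂Q/∂x - ∂P/∂y = (-2*y) - (0) = -2*y.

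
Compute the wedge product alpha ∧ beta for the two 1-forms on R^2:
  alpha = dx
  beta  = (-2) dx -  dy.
alpha ∧ beta = (-1) dx ∧ dy

Distribute the wedge, using dx_i ∧ dx_j = -dx_j ∧ dx_i and dx_i ∧ dx_i = 0. For each pair (i, j) with i < j, the coefficient of dx_i ∧ dx_j in alpha ∧ beta is (alpha_i * beta_j - alpha_j * beta_i). Collecting: alpha ∧ beta = (-1) dx ∧ dy.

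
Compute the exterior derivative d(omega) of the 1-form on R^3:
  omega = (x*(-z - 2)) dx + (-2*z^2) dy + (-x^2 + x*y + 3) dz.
d(omega) = (-x + y) dx ∧ dz + (x + 4*z) dy ∧ dz

For a 1-form omega = sum_i f_i dx_i, the exterior derivative is
  d(omega) = sum_{i < j} (∂f_j/∂x_i - ∂f_i/∂x_j) dx_i ∧ dx_j.
  coefficient of dx ∧ dz: ∂f_3/∂x - ∂f_1/∂z = ∂(-x^2 + x*y + 3)/∂x - ∂(x*(-z - 2))/∂z = -x + y
  coefficient of dy ∧ dz: ∂f_3/∂y - ∂f_2/∂z = ∂(-x^2 + x*y + 3)/∂y - ∂(-2*z^2)/∂z = x + 4*z
Assembling: d(omega) = (-x + y) dx ∧ dz + (x + 4*z) dy ∧ dz.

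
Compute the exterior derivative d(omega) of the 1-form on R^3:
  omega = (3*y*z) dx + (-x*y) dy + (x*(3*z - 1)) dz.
d(omega) = (-y - 3*z) dx ∧ dy + (-3*y + 3*z - 1) dx ∧ dz

For a 1-form omega = sum_i f_i dx_i, the exterior derivative is
  d(omega) = sum_{i < j} (∂f_j/∂x_i - ∂f_i/∂x_j) dx_i ∧ dx_j.
  coefficient of dx ∧ dy: ∂f_2/∂x - ∂f_1/∂y = ∂(-x*y)/∂x - ∂(3*y*z)/∂y = -y - 3*z
  coefficient of dx ∧ dz: ∂f_3/∂x - ∂f_1/∂z = ∂(x*(3*z - 1))/∂x - ∂(3*y*z)/∂z = -3*y + 3*z - 1
Assembling: d(omega) = (-y - 3*z) dx ∧ dy + (-3*y + 3*z - 1) dx ∧ dz.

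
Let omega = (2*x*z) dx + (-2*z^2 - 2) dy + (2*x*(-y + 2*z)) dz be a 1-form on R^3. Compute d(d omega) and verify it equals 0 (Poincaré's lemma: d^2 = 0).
d(d omega) = 0

Step 1: d omega = sum_{i<j} (∂f_j/∂x_i - ∂f_i/∂x_j) dx_i ∧ dx_j:
  coeff of dx ∧ dy: 0
  coeff of dx ∧ dz: -2*x - 2*y + 4*z
  coeff of dy ∧ dz: -2*x + 4*z
Step 2: Apply d again to each 2-form coefficient. The only possible 3-form in R^3 is dx ∧ dy ∧ dz, with coefficient
  ∂(coeff of dy∧dz)/∂x - ∂(coeff of dx∧dz)/∂y + ∂(coeff of dx∧dy)/∂z
  = ∂/∂x (-2*x + 4*z) - ∂/∂y (-2*x - 2*y + 4*z) + ∂/∂z (0).
Each of these terms simplifies to sums of mixed partials that cancel in pairs. The result is 0 (by equality of mixed partials for smooth functions — Schwarz / Clairaut).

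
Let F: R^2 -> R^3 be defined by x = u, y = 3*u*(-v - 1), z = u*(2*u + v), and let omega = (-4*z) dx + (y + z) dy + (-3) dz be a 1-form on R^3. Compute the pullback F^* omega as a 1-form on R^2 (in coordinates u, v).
F^* omega = (-6*u^2*v - 14*u^2 + 6*u*v^2 + 11*u*v - 3*u - 3*v) du + (3*u*(-2*u^2 + 2*u*v + 3*u - 1)) dv

Using F^*(f dg) = (f ∘ F) d(g ∘ F), substitute each coordinate x_i by F_i(u, v) in f_i, and replace dx_i by d F_i = (∂F_i/∂u) du + (∂F_i/∂v) dv.
  For the x component: f_1(F) = 4*u*(-2*u - v); d F_1 = (1) du + (0) dv
  For the y component: f_2(F) = u*(2*u - 2*v - 3); d F_2 = (-3*v - 3) du + (-3*u) dv
  For the z component: f_3(F) = -3; d F_3 = (4*u + v) du + (u) dv
Combining and collecting du, dv coefficients:
  coeff of du: -6*u^2*v - 14*u^2 + 6*u*v^2 + 11*u*v - 3*u - 3*v
  coeff of dv: 3*u*(-2*u^2 + 2*u*v + 3*u - 1)
F^* omega = (-6*u^2*v - 14*u^2 + 6*u*v^2 + 11*u*v - 3*u - 3*v) du + (3*u*(-2*u^2 + 2*u*v + 3*u - 1)) dv.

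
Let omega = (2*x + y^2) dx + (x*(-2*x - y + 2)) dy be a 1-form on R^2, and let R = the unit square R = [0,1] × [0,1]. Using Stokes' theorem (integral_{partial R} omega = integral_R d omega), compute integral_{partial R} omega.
integral_(partial R) omega = -3/2

Stokes: integral_partial_R omega = integral_R d omega with d omega = (∂Q/∂x - ∂P/∂y) dx ∧ dy.
  ∂Q/∂x = -4*x - y + 2
  ∂P/∂y = 2*y
  integrand = ∂Q/∂x - ∂P/∂y = -4*x - 3*y + 2.
Integrating over R: integral_0^1 integral_0^1 (-4*x - 3*y + 2) dx dy = -3/2.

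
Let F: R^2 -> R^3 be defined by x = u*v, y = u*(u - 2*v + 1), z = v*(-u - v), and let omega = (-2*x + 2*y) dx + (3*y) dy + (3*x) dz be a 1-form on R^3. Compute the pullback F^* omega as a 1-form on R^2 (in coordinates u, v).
F^* omega = (u*(6*u^2 - 16*u*v + 9*u + 3*v^2 - 10*v + 3)) du + (u*(-4*u^2 + 3*u*v - 4*u - 6*v^2)) dv

Using F^*(f dg) = (f ∘ F) d(g ∘ F), substitute each coordinate x_i by F_i(u, v) in f_i, and replace dx_i by d F_i = (∂F_i/∂u) du + (∂F_i/∂v) dv.
  For the x component: f_1(F) = 2*u*(u - 3*v + 1); d F_1 = (v) du + (u) dv
  For the y component: f_2(F) = 3*u*(u - 2*v + 1); d F_2 = (2*u - 2*v + 1) du + (-2*u) dv
  For the z component: f_3(F) = 3*u*v; d F_3 = (-v) du + (-u - 2*v) dv
Combining and collecting du, dv coefficients:
  coeff of du: u*(6*u^2 - 16*u*v + 9*u + 3*v^2 - 10*v + 3)
  coeff of dv: u*(-4*u^2 + 3*u*v - 4*u - 6*v^2)
F^* omega = (u*(6*u^2 - 16*u*v + 9*u + 3*v^2 - 10*v + 3)) du + (u*(-4*u^2 + 3*u*v - 4*u - 6*v^2)) dv.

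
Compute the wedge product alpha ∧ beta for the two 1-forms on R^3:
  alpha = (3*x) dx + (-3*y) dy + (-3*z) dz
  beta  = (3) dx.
alpha ∧ beta = (9*y) dx ∧ dy + (9*z) dx ∧ dz

Distribute the wedge, using dx_i ∧ dx_j = -dx_j ∧ dx_i and dx_i ∧ dx_i = 0. For each pair (i, j) with i < j, the coefficient of dx_i ∧ dx_j in alpha ∧ beta is (alpha_i * beta_j - alpha_j * beta_i). Collecting: alpha ∧ beta = (9*y) dx ∧ dy + (9*z) dx ∧ dz.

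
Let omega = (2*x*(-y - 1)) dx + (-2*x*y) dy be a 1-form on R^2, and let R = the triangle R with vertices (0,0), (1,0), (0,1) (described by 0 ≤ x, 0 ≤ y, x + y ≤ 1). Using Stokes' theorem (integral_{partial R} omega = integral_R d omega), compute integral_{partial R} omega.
integral_(partial R) omega = 0

Stokes: integral_partial_R omega = integral_R d omega with d omega = (∂Q/∂x - ∂P/∂y) dx ∧ dy.
  ∂Q/∂x = -2*y
  ∂P/∂y = -2*x
  integrand = ∂Q/∂x - ∂P/∂y = 2*x - 2*y.
Integrating over R: integral_0^1 integral_0^{1-x} (2*x - 2*y) dy dx = 0.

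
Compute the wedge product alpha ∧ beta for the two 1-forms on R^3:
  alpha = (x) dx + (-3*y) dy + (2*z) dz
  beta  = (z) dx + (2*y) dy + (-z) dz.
alpha ∧ beta = (y*(2*x + 3*z)) dx ∧ dy + (-z*(x + 2*z)) dx ∧ dz + (-y*z) dy ∧ dz

Distribute the wedge, using dx_i ∧ dx_j = -dx_j ∧ dx_i and dx_i ∧ dx_i = 0. For each pair (i, j) with i < j, the coefficient of dx_i ∧ dx_j in alpha ∧ beta is (alpha_i * beta_j - alpha_j * beta_i). Collecting: alpha ∧ beta = (y*(2*x + 3*z)) dx ∧ dy + (-z*(x + 2*z)) dx ∧ dz + (-y*z) dy ∧ dz.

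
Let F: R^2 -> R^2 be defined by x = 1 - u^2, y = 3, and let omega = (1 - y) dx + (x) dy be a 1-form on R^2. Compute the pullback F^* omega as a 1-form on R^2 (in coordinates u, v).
F^* omega = (4*u) du

Using F^*(f dg) = (f ∘ F) d(g ∘ F), substitute each coordinate x_i by F_i(u, v) in f_i, and replace dx_i by d F_i = (∂F_i/∂u) du + (∂F_i/∂v) dv.
  For the x component: f_1(F) = -2; d F_1 = (-2*u) du + (0) dv
  For the y component: f_2(F) = 1 - u^2; d F_2 = (0) du + (0) dv
Combining and collecting du, dv coefficients:
  coeff of du: 4*u
  coeff of dv: 0
F^* omega = (4*u) du.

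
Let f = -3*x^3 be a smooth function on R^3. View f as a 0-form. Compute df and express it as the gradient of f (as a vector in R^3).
df = (-9*x^2) dx + (0) dy + (0) dz; grad f = (-9*x^2, 0, 0)

For a 0-form f, d f = (∂f/∂x) dx + (∂f/∂y) dy + (∂f/∂z) dz. The components of the vector representation are exactly the entries of grad f in Cartesian coordinates:
  ∂f/∂x = -9*x^2
  ∂f/∂y = 0
  ∂f/∂z = 0.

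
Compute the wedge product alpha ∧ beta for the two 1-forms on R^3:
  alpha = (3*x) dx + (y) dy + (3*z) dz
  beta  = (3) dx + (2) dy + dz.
alpha ∧ beta = (6*x - 3*y) dx ∧ dy + (3*x - 9*z) dx ∧ dz + (y - 6*z) dy ∧ dz

Distribute the wedge, using dx_i ∧ dx_j = -dx_j ∧ dx_i and dx_i ∧ dx_i = 0. For each pair (i, j) with i < j, the coefficient of dx_i ∧ dx_j in alpha ∧ beta is (alpha_i * beta_j - alpha_j * beta_i). Collecting: alpha ∧ beta = (6*x - 3*y) dx ∧ dy + (3*x - 9*z) dx ∧ dz + (y - 6*z) dy ∧ dz.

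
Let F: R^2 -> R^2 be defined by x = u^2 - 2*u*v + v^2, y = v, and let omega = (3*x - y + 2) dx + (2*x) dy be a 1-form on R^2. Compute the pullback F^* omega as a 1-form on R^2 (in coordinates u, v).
F^* omega = (6*u^3 - 18*u^2*v + 18*u*v^2 - 2*u*v + 4*u - 6*v^3 + 2*v^2 - 4*v) du + (-6*u^3 + 18*u^2*v + 2*u^2 - 18*u*v^2 - 2*u*v - 4*u + 6*v^3 + 4*v) dv

Using F^*(f dg) = (f ∘ F) d(g ∘ F), substitute each coordinate x_i by F_i(u, v) in f_i, and replace dx_i by d F_i = (∂F_i/∂u) du + (∂F_i/∂v) dv.
  For the x component: f_1(F) = 3*u^2 - 6*u*v + 3*v^2 - v + 2; d F_1 = (2*u - 2*v) du + (-2*u + 2*v) dv
  For the y component: f_2(F) = 2*u^2 - 4*u*v + 2*v^2; d F_2 = (0) du + (1) dv
Combining and collecting du, dv coefficients:
  coeff of du: 6*u^3 - 18*u^2*v + 18*u*v^2 - 2*u*v + 4*u - 6*v^3 + 2*v^2 - 4*v
  coeff of dv: -6*u^3 + 18*u^2*v + 2*u^2 - 18*u*v^2 - 2*u*v - 4*u + 6*v^3 + 4*v
F^* omega = (6*u^3 - 18*u^2*v + 18*u*v^2 - 2*u*v + 4*u - 6*v^3 + 2*v^2 - 4*v) du + (-6*u^3 + 18*u^2*v + 2*u^2 - 18*u*v^2 - 2*u*v - 4*u + 6*v^3 + 4*v) dv.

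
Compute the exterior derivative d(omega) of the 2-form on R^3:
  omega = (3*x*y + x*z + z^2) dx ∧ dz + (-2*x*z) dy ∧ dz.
d(omega) = (-3*x - 2*z) dx ∧ dy ∧ dz

For a 2-form omega = sum_{i<j} g_{ij} dx_i ∧ dx_j, the exterior derivative is
  d(omega) = sum_{i<j} d(g_{ij}) ∧ dx_i ∧ dx_j = sum_{i<j, k} (∂g_{ij}/∂x_k) dx_k ∧ dx_i ∧ dx_j.
Expand each term, using dx_k ∧ dx_i ∧ dx_j = sgn(permutation) dx_{(a)} ∧ dx_{(b)} ∧ dx_{(c)} with (a < b < c) sorted:
  d(3*x*y + x*z + z^2) includes (∂/∂y)(3*x*y + x*z + z^2) dy = (3*x) dy, which multiplied by dx ∧ dz gives (-3*x) dx ∧ dy ∧ dz
  d(-2*x*z) includes (∂/∂x)(-2*x*z) dx = (-2*z) dx, which multiplied by dy ∧ dz gives (-2*z) dx ∧ dy ∧ dz
Collecting like 3-forms: d(omega) = (-3*x - 2*z) dx ∧ dy ∧ dz.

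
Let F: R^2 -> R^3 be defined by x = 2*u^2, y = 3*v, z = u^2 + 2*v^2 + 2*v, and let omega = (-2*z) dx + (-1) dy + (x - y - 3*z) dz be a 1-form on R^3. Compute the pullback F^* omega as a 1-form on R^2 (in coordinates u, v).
F^* omega = (2*u*(-5*u^2 - 14*v^2 - 17*v)) du + (-4*u^2*v - 2*u^2 - 24*v^3 - 48*v^2 - 18*v - 3) dv

Using F^*(f dg) = (f ∘ F) d(g ∘ F), substitute each coordinate x_i by F_i(u, v) in f_i, and replace dx_i by d F_i = (∂F_i/∂u) du + (∂F_i/∂v) dv.
  For the x component: f_1(F) = -2*u^2 - 4*v^2 - 4*v; d F_1 = (4*u) du + (0) dv
  For the y component: f_2(F) = -1; d F_2 = (0) du + (3) dv
  For the z component: f_3(F) = -u^2 - 6*v^2 - 9*v; d F_3 = (2*u) du + (4*v + 2) dv
Combining and collecting du, dv coefficients:
  coeff of du: 2*u*(-5*u^2 - 14*v^2 - 17*v)
  coeff of dv: -4*u^2*v - 2*u^2 - 24*v^3 - 48*v^2 - 18*v - 3
F^* omega = (2*u*(-5*u^2 - 14*v^2 - 17*v)) du + (-4*u^2*v - 2*u^2 - 24*v^3 - 48*v^2 - 18*v - 3) dv.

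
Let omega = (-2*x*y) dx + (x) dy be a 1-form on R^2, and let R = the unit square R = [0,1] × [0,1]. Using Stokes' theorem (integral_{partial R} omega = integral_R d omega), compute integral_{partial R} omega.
integral_(partial R) omega = 2

Stokes: integral_partial_R omega = integral_R d omega with d omega = (∂Q/∂x - ∂P/∂y) dx ∧ dy.
  ∂Q/∂x = 1
  ∂P/∂y = -2*x
  integrand = ∂Q/∂x - ∂P/∂y = 2*x + 1.
Integrating over R: integral_0^1 integral_0^1 (2*x + 1) dx dy = 2.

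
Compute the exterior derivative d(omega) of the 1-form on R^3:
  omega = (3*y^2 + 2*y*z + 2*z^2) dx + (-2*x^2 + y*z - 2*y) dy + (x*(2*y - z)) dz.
d(omega) = (-4*x - 6*y - 2*z) dx ∧ dy + (-5*z) dx ∧ dz + (2*x - y) dy ∧ dz

For a 1-form omega = sum_i f_i dx_i, the exterior derivative is
  d(omega) = sum_{i < j} (∂f_j/∂x_i - ∂f_i/∂x_j) dx_i ∧ dx_j.
  coefficient of dx ∧ dy: ∂f_2/∂x - ∂f_1/∂y = ∂(-2*x^2 + y*z - 2*y)/∂x - ∂(3*y^2 + 2*y*z + 2*z^2)/∂y = -4*x - 6*y - 2*z
  coefficient of dx ∧ dz: ∂f_3/∂x - ∂f_1/∂z = ∂(x*(2*y - z))/∂x - ∂(3*y^2 + 2*y*z + 2*z^2)/∂z = -5*z
  coefficient of dy ∧ dz: ∂f_3/∂y - ∂f_2/∂z = ∂(x*(2*y - z))/∂y - ∂(-2*x^2 + y*z - 2*y)/∂z = 2*x - y
Assembling: d(omega) = (-4*x - 6*y - 2*z) dx ∧ dy + (-5*z) dx ∧ dz + (2*x - y) dy ∧ dz.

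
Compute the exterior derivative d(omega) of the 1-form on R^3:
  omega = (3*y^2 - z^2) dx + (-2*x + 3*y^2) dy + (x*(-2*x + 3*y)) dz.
d(omega) = (-6*y - 2) dx ∧ dy + (-4*x + 3*y + 2*z) dx ∧ dz + (3*x) dy ∧ dz

For a 1-form omega = sum_i f_i dx_i, the exterior derivative is
  d(omega) = sum_{i < j} (∂f_j/∂x_i - ∂f_i/∂x_j) dx_i ∧ dx_j.
  coefficient of dx ∧ dy: ∂f_2/∂x - ∂f_1/∂y = ∂(-2*x + 3*y^2)/∂x - ∂(3*y^2 - z^2)/∂y = -6*y - 2
  coefficient of dx ∧ dz: ∂f_3/∂x - ∂f_1/∂z = ∂(x*(-2*x + 3*y))/∂x - ∂(3*y^2 - z^2)/∂z = -4*x + 3*y + 2*z
  coefficient of dy ∧ dz: ∂f_3/∂y - ∂f_2/∂z = ∂(x*(-2*x + 3*y))/∂y - ∂(-2*x + 3*y^2)/∂z = 3*x
Assembling: d(omega) = (-6*y - 2) dx ∧ dy + (-4*x + 3*y + 2*z) dx ∧ dz + (3*x) dy ∧ dz.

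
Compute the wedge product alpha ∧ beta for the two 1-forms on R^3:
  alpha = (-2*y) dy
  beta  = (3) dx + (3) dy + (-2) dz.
alpha ∧ beta = (6*y) dx ∧ dy + (4*y) dy ∧ dz

Distribute the wedge, using dx_i ∧ dx_j = -dx_j ∧ dx_i and dx_i ∧ dx_i = 0. For each pair (i, j) with i < j, the coefficient of dx_i ∧ dx_j in alpha ∧ beta is (alpha_i * beta_j - alpha_j * beta_i). Collecting: alpha ∧ beta = (6*y) dx ∧ dy + (4*y) dy ∧ dz.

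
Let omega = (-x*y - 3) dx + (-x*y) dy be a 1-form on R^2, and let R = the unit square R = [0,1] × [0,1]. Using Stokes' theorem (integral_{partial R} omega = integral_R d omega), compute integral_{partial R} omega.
integral_(partial R) omega = 0

Stokes: integral_partial_R omega = integral_R d omega with d omega = (∂Q/∂x - ∂P/∂y) dx ∧ dy.
  ∂Q/∂x = -y
  ∂P/∂y = -x
  integrand = ∂Q/∂x - ∂P/∂y = x - y.
Integrating over R: integral_0^1 integral_0^1 (x - y) dx dy = 0.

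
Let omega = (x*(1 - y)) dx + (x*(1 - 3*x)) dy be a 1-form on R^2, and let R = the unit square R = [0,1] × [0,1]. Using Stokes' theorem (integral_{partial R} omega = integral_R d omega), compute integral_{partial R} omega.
integral_(partial R) omega = -3/2

Stokes: integral_partial_R omega = integral_R d omega with d omega = (∂Q/∂x - ∂P/∂y) dx ∧ dy.
  ∂Q/∂x = 1 - 6*x
  ∂P/∂y = -x
  integrand = ∂Q/∂x - ∂P/∂y = 1 - 5*x.
Integrating over R: integral_0^1 integral_0^1 (1 - 5*x) dx dy = -3/2.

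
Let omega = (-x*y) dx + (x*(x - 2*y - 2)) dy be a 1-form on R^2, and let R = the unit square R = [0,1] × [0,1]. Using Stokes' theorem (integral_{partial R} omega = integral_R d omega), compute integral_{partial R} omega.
integral_(partial R) omega = -3/2

Stokes: integral_partial_R omega = integral_R d omega with d omega = (∂Q/∂x - ∂P/∂y) dx ∧ dy.
  ∂Q/∂x = 2*x - 2*y - 2
  ∂P/∂y = -x
  integrand = ∂Q/∂x - ∂P/∂y = 3*x - 2*y - 2.
Integrating over R: integral_0^1 integral_0^1 (3*x - 2*y - 2) dx dy = -3/2.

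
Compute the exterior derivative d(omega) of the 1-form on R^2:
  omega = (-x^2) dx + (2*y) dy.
d(omega) = 0

For a 1-form omega = sum_i f_i dx_i, the exterior derivative is
  d(omega) = sum_{i < j} (∂f_j/∂x_i - ∂f_i/∂x_j) dx_i ∧ dx_j.

Assembling: d(omega) = 0.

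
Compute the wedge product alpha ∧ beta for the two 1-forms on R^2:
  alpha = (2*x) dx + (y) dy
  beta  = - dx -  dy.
alpha ∧ beta = (-2*x + y) dx ∧ dy

Distribute the wedge, using dx_i ∧ dx_j = -dx_j ∧ dx_i and dx_i ∧ dx_i = 0. For each pair (i, j) with i < j, the coefficient of dx_i ∧ dx_j in alpha ∧ beta is (alpha_i * beta_j - alpha_j * beta_i). Collecting: alpha ∧ beta = (-2*x + y) dx ∧ dy.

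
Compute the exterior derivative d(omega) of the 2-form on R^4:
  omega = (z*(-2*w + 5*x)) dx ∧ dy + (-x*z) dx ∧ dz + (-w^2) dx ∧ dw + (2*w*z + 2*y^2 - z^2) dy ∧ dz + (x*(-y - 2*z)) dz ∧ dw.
d(omega) = (-2*w + 5*x) dx ∧ dy ∧ dz + (-2*z) dx ∧ dy ∧ dw + (-x + 2*z) dy ∧ dz ∧ dw + (-y - 2*z) dx ∧ dz ∧ dw

For a 2-form omega = sum_{i<j} g_{ij} dx_i ∧ dx_j, the exterior derivative is
  d(omega) = sum_{i<j} d(g_{ij}) ∧ dx_i ∧ dx_j = sum_{i<j, k} (∂g_{ij}/∂x_k) dx_k ∧ dx_i ∧ dx_j.
Expand each term, using dx_k ∧ dx_i ∧ dx_j = sgn(permutation) dx_{(a)} ∧ dx_{(b)} ∧ dx_{(c)} with (a < b < c) sorted:
  d(z*(-2*w + 5*x)) includes (∂/∂z)(z*(-2*w + 5*x)) dz = (-2*w + 5*x) dz, which multiplied by dx ∧ dy gives (-2*w + 5*x) dx ∧ dy ∧ dz
  d(z*(-2*w + 5*x)) includes (∂/∂w)(z*(-2*w + 5*x)) dw = (-2*z) dw, which multiplied by dx ∧ dy gives (-2*z) dx ∧ dy ∧ dw
  d(2*w*z + 2*y^2 - z^2) includes (∂/∂w)(2*w*z + 2*y^2 - z^2) dw = (2*z) dw, which multiplied by dy ∧ dz gives (2*z) dy ∧ dz ∧ dw
  d(x*(-y - 2*z)) includes (∂/∂x)(x*(-y - 2*z)) dx = (-y - 2*z) dx, which multiplied by dz ∧ dw gives (-y - 2*z) dx ∧ dz ∧ dw
  d(x*(-y - 2*z)) includes (∂/∂y)(x*(-y - 2*z)) dy = (-x) dy, which multiplied by dz ∧ dw gives (-x) dy ∧ dz ∧ dw
Collecting like 3-forms: d(omega) = (-2*w + 5*x) dx ∧ dy ∧ dz + (-2*z) dx ∧ dy ∧ dw + (-x + 2*z) dy ∧ dz ∧ dw + (-y - 2*z) dx ∧ dz ∧ dw.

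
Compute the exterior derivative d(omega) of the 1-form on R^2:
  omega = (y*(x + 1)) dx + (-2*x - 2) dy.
d(omega) = (-x - 3) dx ∧ dy

For a 1-form omega = sum_i f_i dx_i, the exterior derivative is
  d(omega) = sum_{i < j} (∂f_j/∂x_i - ∂f_i/∂x_j) dx_i ∧ dx_j.
  coefficient of dx ∧ dy: ∂f_2/∂x - ∂f_1/∂y = ∂(-2*x - 2)/∂x - ∂(y*(x + 1))/∂y = -x - 3
Assembling: d(omega) = (-x - 3) dx ∧ dy.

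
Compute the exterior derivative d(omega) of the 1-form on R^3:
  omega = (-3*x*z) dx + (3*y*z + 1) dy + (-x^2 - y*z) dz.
d(omega) = (x) dx ∧ dz + (-3*y - z) dy ∧ dz

For a 1-form omega = sum_i f_i dx_i, the exterior derivative is
  d(omega) = sum_{i < j} (∂f_j/∂x_i - ∂f_i/∂x_j) dx_i ∧ dx_j.
  coefficient of dx ∧ dz: ∂f_3/∂x - ∂f_1/∂z = ∂(-x^2 - y*z)/∂x - ∂(-3*x*z)/∂z = x
  coefficient of dy ∧ dz: ∂f_3/∂y - ∂f_2/∂z = ∂(-x^2 - y*z)/∂y - ∂(3*y*z + 1)/∂z = -3*y - z
Assembling: d(omega) = (x) dx ∧ dz + (-3*y - z) dy ∧ dz.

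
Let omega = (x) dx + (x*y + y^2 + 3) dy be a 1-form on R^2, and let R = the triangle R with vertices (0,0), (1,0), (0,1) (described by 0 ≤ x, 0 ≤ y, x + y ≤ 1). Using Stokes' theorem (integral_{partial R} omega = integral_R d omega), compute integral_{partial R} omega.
integral_(partial R) omega = 1/6

Stokes: integral_partial_R omega = integral_R d omega with d omega = (∂Q/∂x - ∂P/∂y) dx ∧ dy.
  ∂Q/∂x = y
  ∂P/∂y = 0
  integrand = ∂Q/∂x - ∂P/∂y = y.
Integrating over R: integral_0^1 integral_0^{1-x} (y) dy dx = 1/6.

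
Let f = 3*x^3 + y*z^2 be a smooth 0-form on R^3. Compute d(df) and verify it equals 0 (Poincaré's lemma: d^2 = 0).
d(df) = 0

Step 1: df = sum_i (∂f/∂x_i) dx_i = (9*x^2) dx + (z^2) dy + (2*y*z) dz.
Step 2: Apply d again. Using the 1-form formula, the coefficient of dx ∧ dy in d(df) is ∂^2 f/∂x ∂y - ∂^2 f/∂y ∂x = (0) - (0) = 0 (equality of mixed partials for smooth f).
Similarly for dx ∧ dz and dy ∧ dz — all coefficients vanish. So d(df) = 0.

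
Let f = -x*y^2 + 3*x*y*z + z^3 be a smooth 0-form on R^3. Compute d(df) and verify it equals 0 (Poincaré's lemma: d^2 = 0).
d(df) = 0

Step 1: df = sum_i (∂f/∂x_i) dx_i = (y*(-y + 3*z)) dx + (x*(-2*y + 3*z)) dy + (3*x*y + 3*z^2) dz.
Step 2: Apply d again. Using the 1-form formula, the coefficient of dx ∧ dy in d(df) is ∂^2 f/∂x ∂y - ∂^2 f/∂y ∂x = (-2*y + 3*z) - (-2*y + 3*z) = 0 (equality of mixed partials for smooth f).
Similarly for dx ∧ dz and dy ∧ dz — all coefficients vanish. So d(df) = 0.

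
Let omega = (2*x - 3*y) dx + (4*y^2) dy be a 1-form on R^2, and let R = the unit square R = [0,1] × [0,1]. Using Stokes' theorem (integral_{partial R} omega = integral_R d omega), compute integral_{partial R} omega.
integral_(partial R) omega = 3

Stokes: integral_partial_R omega = integral_R d omega with d omega = (∂Q/∂x - ∂P/∂y) dx ∧ dy.
  ∂Q/∂x = 0
  ∂P/∂y = -3
  integrand = ∂Q/∂x - ∂P/∂y = 3.
Integrating over R: integral_0^1 integral_0^1 (3) dx dy = 3.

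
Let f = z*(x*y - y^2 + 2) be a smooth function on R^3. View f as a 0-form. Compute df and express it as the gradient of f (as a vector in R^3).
df = (y*z) dx + (z*(x - 2*y)) dy + (x*y - y^2 + 2) dz; grad f = (y*z, z*(x - 2*y), x*y - y^2 + 2)

For a 0-form f, d f = (∂f/∂x) dx + (∂f/∂y) dy + (∂f/∂z) dz. The components of the vector representation are exactly the entries of grad f in Cartesian coordinates:
  ∂f/∂x = y*z
  ∂f/∂y = z*(x - 2*y)
  ∂f/∂z = x*y - y^2 + 2.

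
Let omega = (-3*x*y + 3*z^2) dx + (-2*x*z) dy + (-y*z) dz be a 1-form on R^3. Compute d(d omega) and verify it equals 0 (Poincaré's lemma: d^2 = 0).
d(d omega) = 0

Step 1: d omega = sum_{i<j} (∂f_j/∂x_i - ∂f_i/∂x_j) dx_i ∧ dx_j:
  coeff of dx ∧ dy: 3*x - 2*z
  coeff of dx ∧ dz: -6*z
  coeff of dy ∧ dz: 2*x - z
Step 2: Apply d again to each 2-form coefficient. The only possible 3-form in R^3 is dx ∧ dy ∧ dz, with coefficient
  ∂(coeff of dy∧dz)/∂x - ∂(coeff of dx∧dz)/∂y + ∂(coeff of dx∧dy)/∂z
  = ∂/∂x (2*x - z) - ∂/∂y (-6*z) + ∂/∂z (3*x - 2*z).
Each of these terms simplifies to sums of mixed partials that cancel in pairs. The result is 0 (by equality of mixed partials for smooth functions — Schwarz / Clairaut).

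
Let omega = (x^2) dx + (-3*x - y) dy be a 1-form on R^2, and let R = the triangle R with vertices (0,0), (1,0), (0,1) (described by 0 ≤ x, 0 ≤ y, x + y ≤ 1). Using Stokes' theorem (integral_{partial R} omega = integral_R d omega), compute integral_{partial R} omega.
integral_(partial R) omega = -3/2

Stokes: integral_partial_R omega = integral_R d omega with d omega = (∂Q/∂x - ∂P/∂y) dx ∧ dy.
  ∂Q/∂x = -3
  ∂P/∂y = 0
  integrand = ∂Q/∂x - ∂P/∂y = -3.
Integrating over R: integral_0^1 integral_0^{1-x} (-3) dy dx = -3/2.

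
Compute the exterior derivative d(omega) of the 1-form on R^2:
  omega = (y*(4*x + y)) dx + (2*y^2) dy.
d(omega) = (-4*x - 2*y) dx ∧ dy

For a 1-form omega = sum_i f_i dx_i, the exterior derivative is
  d(omega) = sum_{i < j} (∂f_j/∂x_i - ∂f_i/∂x_j) dx_i ∧ dx_j.
  coefficient of dx ∧ dy: ∂f_2/∂x - ∂f_1/∂y = ∂(2*y^2)/∂x - ∂(y*(4*x + y))/∂y = -4*x - 2*y
Assembling: d(omega) = (-4*x - 2*y) dx ∧ dy.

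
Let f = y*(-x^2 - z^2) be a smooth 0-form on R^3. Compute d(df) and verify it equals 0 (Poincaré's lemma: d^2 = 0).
d(df) = 0

Step 1: df = sum_i (∂f/∂x_i) dx_i = (-2*x*y) dx + (-x^2 - z^2) dy + (-2*y*z) dz.
Step 2: Apply d again. Using the 1-form formula, the coefficient of dx ∧ dy in d(df) is ∂^2 f/∂x ∂y - ∂^2 f/∂y ∂x = (-2*x) - (-2*x) = 0 (equality of mixed partials for smooth f).
Similarly for dx ∧ dz and dy ∧ dz — all coefficients vanish. So d(df) = 0.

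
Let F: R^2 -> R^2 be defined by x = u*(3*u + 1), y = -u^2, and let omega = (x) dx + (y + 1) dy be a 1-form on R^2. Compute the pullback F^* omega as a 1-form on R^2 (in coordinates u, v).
F^* omega = (u*(20*u^2 + 9*u - 1)) du

Using F^*(f dg) = (f ∘ F) d(g ∘ F), substitute each coordinate x_i by F_i(u, v) in f_i, and replace dx_i by d F_i = (∂F_i/∂u) du + (∂F_i/∂v) dv.
  For the x component: f_1(F) = u*(3*u + 1); d F_1 = (6*u + 1) du + (0) dv
  For the y component: f_2(F) = 1 - u^2; d F_2 = (-2*u) du + (0) dv
Combining and collecting du, dv coefficients:
  coeff of du: u*(20*u^2 + 9*u - 1)
  coeff of dv: 0
F^* omega = (u*(20*u^2 + 9*u - 1)) du.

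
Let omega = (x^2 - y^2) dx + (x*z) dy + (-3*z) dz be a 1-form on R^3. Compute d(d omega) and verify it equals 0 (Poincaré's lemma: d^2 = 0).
d(d omega) = 0

Step 1: d omega = sum_{i<j} (∂f_j/∂x_i - ∂f_i/∂x_j) dx_i ∧ dx_j:
  coeff of dx ∧ dy: 2*y + z
  coeff of dx ∧ dz: 0
  coeff of dy ∧ dz: -x
Step 2: Apply d again to each 2-form coefficient. The only possible 3-form in R^3 is dx ∧ dy ∧ dz, with coefficient
  ∂(coeff of dy∧dz)/∂x - ∂(coeff of dx∧dz)/∂y + ∂(coeff of dx∧dy)/∂z
  = ∂/∂x (-x) - ∂/∂y (0) + ∂/∂z (2*y + z).
Each of these terms simplifies to sums of mixed partials that cancel in pairs. The result is 0 (by equality of mixed partials for smooth functions — Schwarz / Clairaut).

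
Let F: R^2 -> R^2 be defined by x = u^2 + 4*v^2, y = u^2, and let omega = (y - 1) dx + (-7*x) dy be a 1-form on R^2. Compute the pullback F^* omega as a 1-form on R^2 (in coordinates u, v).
F^* omega = (2*u*(-6*u^2 - 28*v^2 - 1)) du + (8*v*(u^2 - 1)) dv

Using F^*(f dg) = (f ∘ F) d(g ∘ F), substitute each coordinate x_i by F_i(u, v) in f_i, and replace dx_i by d F_i = (∂F_i/∂u) du + (∂F_i/∂v) dv.
  For the x component: f_1(F) = u^2 - 1; d F_1 = (2*u) du + (8*v) dv
  For the y component: f_2(F) = -7*u^2 - 28*v^2; d F_2 = (2*u) du + (0) dv
Combining and collecting du, dv coefficients:
  coeff of du: 2*u*(-6*u^2 - 28*v^2 - 1)
  coeff of dv: 8*v*(u^2 - 1)
F^* omega = (2*u*(-6*u^2 - 28*v^2 - 1)) du + (8*v*(u^2 - 1)) dv.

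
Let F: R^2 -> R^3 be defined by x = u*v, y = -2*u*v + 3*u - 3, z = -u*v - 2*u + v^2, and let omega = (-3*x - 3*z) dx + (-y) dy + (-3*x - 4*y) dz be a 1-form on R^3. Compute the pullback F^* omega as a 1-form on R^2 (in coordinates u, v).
F^* omega = (-9*u*v^2 + 20*u*v + 15*u - 3*v^3 - 18*v - 15) du + (-9*u^2*v + 24*u^2 + 7*u*v^2 - 24*u*v - 18*u + 24*v) dv

Using F^*(f dg) = (f ∘ F) d(g ∘ F), substitute each coordinate x_i by F_i(u, v) in f_i, and replace dx_i by d F_i = (∂F_i/∂u) du + (∂F_i/∂v) dv.
  For the x component: f_1(F) = 6*u - 3*v^2; d F_1 = (v) du + (u) dv
  For the y component: f_2(F) = 2*u*v - 3*u + 3; d F_2 = (3 - 2*v) du + (-2*u) dv
  For the z component: f_3(F) = 5*u*v - 12*u + 12; d F_3 = (-v - 2) du + (-u + 2*v) dv
Combining and collecting du, dv coefficients:
  coeff of du: -9*u*v^2 + 20*u*v + 15*u - 3*v^3 - 18*v - 15
  coeff of dv: -9*u^2*v + 24*u^2 + 7*u*v^2 - 24*u*v - 18*u + 24*v
F^* omega = (-9*u*v^2 + 20*u*v + 15*u - 3*v^3 - 18*v - 15) du + (-9*u^2*v + 24*u^2 + 7*u*v^2 - 24*u*v - 18*u + 24*v) dv.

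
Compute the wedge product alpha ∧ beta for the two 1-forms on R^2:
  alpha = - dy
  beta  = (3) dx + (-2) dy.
alpha ∧ beta = (3) dx ∧ dy

Distribute the wedge, using dx_i ∧ dx_j = -dx_j ∧ dx_i and dx_i ∧ dx_i = 0. For each pair (i, j) with i < j, the coefficient of dx_i ∧ dx_j in alpha ∧ beta is (alpha_i * beta_j - alpha_j * beta_i). Collecting: alpha ∧ beta = (3) dx ∧ dy.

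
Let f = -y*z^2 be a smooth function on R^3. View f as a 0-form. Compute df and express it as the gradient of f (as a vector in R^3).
df = (0) dx + (-z^2) dy + (-2*y*z) dz; grad f = (0, -z^2, -2*y*z)

For a 0-form f, d f = (∂f/∂x) dx + (∂f/∂y) dy + (∂f/∂z) dz. The components of the vector representation are exactly the entries of grad f in Cartesian coordinates:
  ∂f/∂x = 0
  ∂f/∂y = -z^2
  ∂f/∂z = -2*y*z.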